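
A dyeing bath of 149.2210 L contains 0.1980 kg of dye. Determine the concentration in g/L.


Formula: Conc = dye_mass(kg) / volume(L) * 1000
Substituting: Conc = 0.1980 / 149.2210 * 1000
Result: 1.3269 g/L


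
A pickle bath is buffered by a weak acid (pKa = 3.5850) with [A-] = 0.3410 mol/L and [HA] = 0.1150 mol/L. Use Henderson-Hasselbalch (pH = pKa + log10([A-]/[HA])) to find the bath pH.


ratio = [A-] / [HA] = 0.3410 / 0.1150 = 2.9652
log10(ratio) = 0.4721
pH = pKa + log10(ratio) = 3.5850 + 0.4721 = 4.0571


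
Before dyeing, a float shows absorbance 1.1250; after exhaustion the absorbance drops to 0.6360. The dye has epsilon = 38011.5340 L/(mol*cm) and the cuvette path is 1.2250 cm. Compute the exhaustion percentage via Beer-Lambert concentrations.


c_initial = A_i / (epsilon * l) = 1.1250 / (38011.5340 * 1.2250) = 2.4160e-05 mol/L
c_final = A_f / (epsilon * l) = 0.6360 / (38011.5340 * 1.2250) = 1.3659e-05 mol/L
Exhaustion = (c_initial - c_final) / c_initial * 100 = (2.4160e-05 - 1.3659e-05) / 2.4160e-05 * 100 = 43.4667 %


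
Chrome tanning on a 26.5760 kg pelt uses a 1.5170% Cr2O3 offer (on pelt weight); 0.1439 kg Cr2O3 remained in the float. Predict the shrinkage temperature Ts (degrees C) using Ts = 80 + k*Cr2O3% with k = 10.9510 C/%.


Offered = pelt * offer_pct / 100 = 26.5760 * 1.5170 / 100 = 0.4032 kg
Uptake = offered - residual = 0.4032 - 0.1439 = 0.2593 kg
Cr2O3% on pelt = uptake / pelt * 100 = 0.2593 / 26.5760 * 100 = 0.9755 %
Ts = 80 + k * Cr2O3% = 80 + 10.9510 * 0.9755 = 90.6831 C


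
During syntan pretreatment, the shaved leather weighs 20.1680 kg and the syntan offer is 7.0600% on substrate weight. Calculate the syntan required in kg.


Formula: Syntan = substrate * pct / 100
Substituting: Syntan = 20.1680 * 7.0600 / 100
Result: 1.4239 kg


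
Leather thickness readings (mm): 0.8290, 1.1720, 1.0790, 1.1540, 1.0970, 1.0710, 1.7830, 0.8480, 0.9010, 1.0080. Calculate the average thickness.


Formula: Average = sum / n
Substituting: Average = 10.9420 / 10
Result: 1.0942 mm


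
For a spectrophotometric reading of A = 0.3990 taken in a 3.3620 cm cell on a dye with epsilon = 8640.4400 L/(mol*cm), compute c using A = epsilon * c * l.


Formula: c = A / (epsilon * l)
Substituting: c = 0.3990 / (8640.4400 * 3.3620)
Result: 1.3735e-05 mol/L


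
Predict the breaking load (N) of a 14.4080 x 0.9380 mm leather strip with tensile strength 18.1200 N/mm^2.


Formula: F = TS * w * t
Substituting: F = 18.1200 * 14.4080 * 0.9380
Result: 244.8864 N


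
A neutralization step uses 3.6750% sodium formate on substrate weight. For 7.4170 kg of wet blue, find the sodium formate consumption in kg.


Formula: Neutralizer = substrate * pct / 100
Substituting: Neutralizer = 7.4170 * 3.6750 / 100
Result: 0.2726 kg


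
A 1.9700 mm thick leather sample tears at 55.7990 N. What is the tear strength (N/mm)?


Formula: Tear strength = force / thickness
Substituting: Tear strength = 55.7990 / 1.9700
Result: 28.3244 N/mm


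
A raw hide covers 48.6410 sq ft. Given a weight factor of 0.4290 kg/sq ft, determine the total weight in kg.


Formula: Weight = area * weight_per_sqft
Substituting: Weight = 48.6410 * 0.4290
Result: 20.8670 kg


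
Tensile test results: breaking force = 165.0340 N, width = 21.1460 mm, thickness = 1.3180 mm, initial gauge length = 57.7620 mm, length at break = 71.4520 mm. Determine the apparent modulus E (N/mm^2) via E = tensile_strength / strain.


TS = F / (w * t) = 165.0340 / (21.1460 * 1.3180) = 5.9215 N/mm^2
strain = (Lf - L0) / L0 = (71.4520 - 57.7620) / 57.7620 = 0.2370
E = TS / strain = 5.9215 / 0.2370 = 24.9844 N/mm^2


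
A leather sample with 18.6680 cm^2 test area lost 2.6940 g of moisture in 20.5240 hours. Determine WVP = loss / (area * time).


Formula: WVP = loss / (area * time)
Substituting: WVP = 2.6940 / (18.6680 * 20.5240)
Result: 0.00703134 g/(cm^2*hr)


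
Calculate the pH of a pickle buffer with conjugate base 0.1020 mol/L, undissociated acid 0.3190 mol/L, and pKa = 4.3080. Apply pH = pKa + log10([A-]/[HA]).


ratio = [A-] / [HA] = 0.1020 / 0.3190 = 0.3197
log10(ratio) = -0.4952
pH = pKa + log10(ratio) = 4.3080 - 0.4952 = 3.8128


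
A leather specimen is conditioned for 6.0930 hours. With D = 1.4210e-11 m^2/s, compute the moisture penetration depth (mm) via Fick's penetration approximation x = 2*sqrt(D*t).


t = 6.0930 hr * 3600 = 21934.8000 s
D * t = 1.4210e-11 * 21934.8000 = 3.1169e-07
x = 2 * sqrt(D*t) = 2 * sqrt(3.1169e-07) = 0.00111659 m = 1.1166 mm


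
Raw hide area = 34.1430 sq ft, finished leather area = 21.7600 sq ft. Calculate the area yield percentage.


Formula: Yield = finished / raw * 100
Substituting: Yield = 21.7600 / 34.1430 * 100
Result: 63.7320 %


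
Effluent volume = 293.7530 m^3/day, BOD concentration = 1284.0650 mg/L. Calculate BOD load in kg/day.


Formula: BOD_load = volume * conc / 1000
Substituting: BOD_load = 293.7530 * 1284.0650 / 1000
Result: 377.1979 kg/day


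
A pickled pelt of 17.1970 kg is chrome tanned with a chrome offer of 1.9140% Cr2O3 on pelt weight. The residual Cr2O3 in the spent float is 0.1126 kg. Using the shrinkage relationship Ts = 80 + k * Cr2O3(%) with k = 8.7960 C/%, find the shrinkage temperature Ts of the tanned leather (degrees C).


Offered = pelt * offer_pct / 100 = 17.1970 * 1.9140 / 100 = 0.3292 kg
Uptake = offered - residual = 0.3292 - 0.1126 = 0.2166 kg
Cr2O3% on pelt = uptake / pelt * 100 = 0.2166 / 17.1970 * 100 = 1.2592 %
Ts = 80 + k * Cr2O3% = 80 + 8.7960 * 1.2592 = 91.0762 C


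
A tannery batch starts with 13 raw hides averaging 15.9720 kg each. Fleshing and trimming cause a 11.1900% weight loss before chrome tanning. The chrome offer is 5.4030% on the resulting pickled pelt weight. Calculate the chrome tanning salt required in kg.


Total_raw = N * avg_wt = 13 * 15.9720 = 207.6360 kg
Substrate = Total_raw * (1 - loss/100) = 207.6360 * (1 - 11.1900/100) = 184.4015 kg
Chrome = Substrate * pct / 100 = 184.4015 * 5.4030 / 100 = 9.9632 kg


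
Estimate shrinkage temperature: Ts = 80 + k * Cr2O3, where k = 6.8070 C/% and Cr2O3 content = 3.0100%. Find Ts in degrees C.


Formula: Ts = 80 + k * Cr2O3
Substituting: Ts = 80 + 6.8070 * 3.0100
Result: 100.4891 C


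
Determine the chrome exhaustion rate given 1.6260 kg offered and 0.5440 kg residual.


Formula: Uptake = (offered - residual) / offered * 100
Substituting: Uptake = (1.6260 - 0.5440) / 1.6260 * 100
Result: 66.5437 %


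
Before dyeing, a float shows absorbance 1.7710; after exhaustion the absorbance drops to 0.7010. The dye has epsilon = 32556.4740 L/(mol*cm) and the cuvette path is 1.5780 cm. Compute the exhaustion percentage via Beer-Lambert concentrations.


c_initial = A_i / (epsilon * l) = 1.7710 / (32556.4740 * 1.5780) = 3.4473e-05 mol/L
c_final = A_f / (epsilon * l) = 0.7010 / (32556.4740 * 1.5780) = 1.3645e-05 mol/L
Exhaustion = (c_initial - c_final) / c_initial * 100 = (3.4473e-05 - 1.3645e-05) / 3.4473e-05 * 100 = 60.4178 %


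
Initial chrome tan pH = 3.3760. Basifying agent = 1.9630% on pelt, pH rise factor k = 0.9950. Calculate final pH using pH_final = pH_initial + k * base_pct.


Formula: pH_final = pH_initial + k * base_pct
Substituting: pH_final = 3.3760 + 0.9950 * 1.9630
Result: 5.3292


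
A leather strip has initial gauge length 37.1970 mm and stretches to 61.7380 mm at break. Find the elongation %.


Formula: Elongation = (Lf - L0) / L0 * 100
Substituting: Elongation = (61.7380 - 37.1970) / 37.1970 * 100
Result: 65.9758 %


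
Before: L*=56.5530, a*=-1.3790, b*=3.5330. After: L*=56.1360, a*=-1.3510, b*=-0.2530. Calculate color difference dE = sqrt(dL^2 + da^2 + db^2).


dL = -0.4170, da = 0.028, db = -3.7860
dE = sqrt((-0.4170)^2 + 0.028^2 + (-3.7860)^2) = 3.8090


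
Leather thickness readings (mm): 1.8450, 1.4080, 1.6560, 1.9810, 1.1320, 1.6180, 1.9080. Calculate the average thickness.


Formula: Average = sum / n
Substituting: Average = 11.5480 / 7
Result: 1.6497 mm


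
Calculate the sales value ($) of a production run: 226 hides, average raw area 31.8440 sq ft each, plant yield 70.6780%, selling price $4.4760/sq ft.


Raw_total = N * avg_area = 226 * 31.8440 = 7196.7440 sq ft
Finished = Raw_total * yield / 100 = 7196.7440 * 70.6780 / 100 = 5086.5147 sq ft
Value = Finished * price = 5086.5147 * 4.4760 = 22767.2399 $


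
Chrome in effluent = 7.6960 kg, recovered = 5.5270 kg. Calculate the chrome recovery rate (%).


Formula: Recovery = recovered / input * 100
Substituting: Recovery = 5.5270 / 7.6960 * 100
Result: 71.8165 %


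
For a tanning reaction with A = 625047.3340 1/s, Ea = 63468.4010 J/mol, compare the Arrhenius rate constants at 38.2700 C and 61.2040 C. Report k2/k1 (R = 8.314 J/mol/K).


T1 = 38.2700 + 273.15 = 311.4200 K; T2 = 61.2040 + 273.15 = 334.3540 K
k1 = A * exp(-Ea/(R*T1)) = 625047.3340 * exp(-63468.4010/(8.314*311.4200)) = 1.4123e-05 1/s
k2 = A * exp(-Ea/(R*T2)) = 625047.3340 * exp(-63468.4010/(8.314*334.3540)) = 7.5887e-05 1/s
k2/k1 = 7.5887e-05 / 1.4123e-05 = 5.3731


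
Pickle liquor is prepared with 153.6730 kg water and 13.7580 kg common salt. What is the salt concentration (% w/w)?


Formula: Conc = salt / (water + salt) * 100
Substituting: Conc = 13.7580 / (153.6730 + 13.7580) * 100
Result: 8.2171 %


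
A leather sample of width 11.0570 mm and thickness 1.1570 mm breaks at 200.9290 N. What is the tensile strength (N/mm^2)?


Formula: TS = force / (width * thickness)
Substituting: TS = 200.9290 / (11.0570 * 1.1570)
Result: 15.7062 N/mm^2


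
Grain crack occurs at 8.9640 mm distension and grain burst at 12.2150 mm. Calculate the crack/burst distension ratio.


Formula: Ratio = crack / burst
Substituting: Ratio = 8.9640 / 12.2150
Result: 0.7339


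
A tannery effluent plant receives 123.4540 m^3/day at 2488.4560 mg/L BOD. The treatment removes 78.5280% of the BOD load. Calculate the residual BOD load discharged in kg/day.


Load_in = volume * conc / 1000 = 123.4540 * 2488.4560 / 1000 = 307.2098 kg/day
Removed = Load_in * eff / 100 = 307.2098 * 78.5280 / 100 = 241.2457 kg/day
Load_out = Load_in - Removed = 307.2098 - 241.2457 = 65.9641 kg/day


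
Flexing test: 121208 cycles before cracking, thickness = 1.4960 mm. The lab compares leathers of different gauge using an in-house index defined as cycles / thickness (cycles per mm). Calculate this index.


Formula: Index = cycles / thickness
Substituting: Index = 121208 / 1.4960
Result: 81021.3904 cycles/mm


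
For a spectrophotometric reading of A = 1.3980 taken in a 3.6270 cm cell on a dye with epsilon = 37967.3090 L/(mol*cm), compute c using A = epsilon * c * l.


Formula: c = A / (epsilon * l)
Substituting: c = 1.3980 / (37967.3090 * 3.6270)
Result: 1.0152e-05 mol/L


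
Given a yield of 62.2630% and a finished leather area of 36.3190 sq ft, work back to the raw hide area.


Formula: raw = finished * 100 / yield
Substituting: raw = 36.3190 * 100 / 62.2630
Result: 58.3316 sq ft


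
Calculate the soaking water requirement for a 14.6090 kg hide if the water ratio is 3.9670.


Formula: Water = hide_weight * ratio
Substituting: Water = 14.6090 * 3.9670
Result: 57.9539 kg


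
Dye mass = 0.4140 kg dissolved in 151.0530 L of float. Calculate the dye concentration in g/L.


Formula: Conc = dye_mass(kg) / volume(L) * 1000
Substituting: Conc = 0.4140 / 151.0530 * 1000
Result: 2.7408 g/L


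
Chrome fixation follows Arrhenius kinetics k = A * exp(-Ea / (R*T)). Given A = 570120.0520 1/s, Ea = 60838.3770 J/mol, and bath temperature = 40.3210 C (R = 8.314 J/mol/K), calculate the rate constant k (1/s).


T_K = T_C + 273.15 = 40.3210 + 273.15 = 313.4710 K
exponent = -Ea / (R * T_K) = -60838.3770 / (8.314 * 313.4710) = -23.3437
k = A * exp(exponent) = 570120.0520 * exp(-23.3437) = 4.1487e-05 1/s


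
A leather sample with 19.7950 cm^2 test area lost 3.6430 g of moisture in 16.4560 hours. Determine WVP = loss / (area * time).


Formula: WVP = loss / (area * time)
Substituting: WVP = 3.6430 / (19.7950 * 16.4560)
Result: 0.0111835 g/(cm^2*hr)


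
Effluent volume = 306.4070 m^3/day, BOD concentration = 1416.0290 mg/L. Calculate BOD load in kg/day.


Formula: BOD_load = volume * conc / 1000
Substituting: BOD_load = 306.4070 * 1416.0290 / 1000
Result: 433.8812 kg/day


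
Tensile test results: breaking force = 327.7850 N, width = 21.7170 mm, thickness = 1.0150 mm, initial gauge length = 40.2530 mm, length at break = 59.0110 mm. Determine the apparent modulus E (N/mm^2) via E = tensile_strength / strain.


TS = F / (w * t) = 327.7850 / (21.7170 * 1.0150) = 14.8704 N/mm^2
strain = (Lf - L0) / L0 = (59.0110 - 40.2530) / 40.2530 = 0.4660
E = TS / strain = 14.8704 / 0.4660 = 31.9106 N/mm^2


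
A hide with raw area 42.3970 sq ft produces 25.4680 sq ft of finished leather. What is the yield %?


Formula: Yield = finished / raw * 100
Substituting: Yield = 25.4680 / 42.3970 * 100
Result: 60.0703 %


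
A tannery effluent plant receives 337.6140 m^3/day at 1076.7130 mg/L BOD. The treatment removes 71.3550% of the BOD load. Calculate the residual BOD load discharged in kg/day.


Load_in = volume * conc / 1000 = 337.6140 * 1076.7130 / 1000 = 363.5134 kg/day
Removed = Load_in * eff / 100 = 363.5134 * 71.3550 / 100 = 259.3850 kg/day
Load_out = Load_in - Removed = 363.5134 - 259.3850 = 104.1284 kg/day


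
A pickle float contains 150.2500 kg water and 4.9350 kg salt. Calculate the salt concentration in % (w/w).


Formula: Conc = salt / (water + salt) * 100
Substituting: Conc = 4.9350 / (150.2500 + 4.9350) * 100
Result: 3.1801 %


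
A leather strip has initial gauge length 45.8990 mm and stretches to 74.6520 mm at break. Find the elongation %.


Formula: Elongation = (Lf - L0) / L0 * 100
Substituting: Elongation = (74.6520 - 45.8990) / 45.8990 * 100
Result: 62.6441 %


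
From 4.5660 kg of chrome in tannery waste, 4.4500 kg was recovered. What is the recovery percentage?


Formula: Recovery = recovered / input * 100
Substituting: Recovery = 4.4500 / 4.5660 * 100
Result: 97.4595 %


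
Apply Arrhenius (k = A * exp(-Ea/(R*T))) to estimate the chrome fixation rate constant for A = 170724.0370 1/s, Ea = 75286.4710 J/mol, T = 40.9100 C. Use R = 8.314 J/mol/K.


T_K = T_C + 273.15 = 40.9100 + 273.15 = 314.0600 K
exponent = -Ea / (R * T_K) = -75286.4710 / (8.314 * 314.0600) = -28.8333
k = A * exp(exponent) = 170724.0370 * exp(-28.8333) = 5.1304e-08 1/s


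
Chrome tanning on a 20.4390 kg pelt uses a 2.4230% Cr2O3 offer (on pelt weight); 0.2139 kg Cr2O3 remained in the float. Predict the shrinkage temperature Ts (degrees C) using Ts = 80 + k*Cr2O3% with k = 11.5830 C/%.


Offered = pelt * offer_pct / 100 = 20.4390 * 2.4230 / 100 = 0.4952 kg
Uptake = offered - residual = 0.4952 - 0.2139 = 0.2813 kg
Cr2O3% on pelt = uptake / pelt * 100 = 0.2813 / 20.4390 * 100 = 1.3765 %
Ts = 80 + k * Cr2O3% = 80 + 11.5830 * 1.3765 = 95.9437 C


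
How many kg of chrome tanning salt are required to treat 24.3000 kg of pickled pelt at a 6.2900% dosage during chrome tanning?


Formula: Chrome = substrate * pct / 100
Substituting: Chrome = 24.3000 * 6.2900 / 100
Result: 1.5285 kg


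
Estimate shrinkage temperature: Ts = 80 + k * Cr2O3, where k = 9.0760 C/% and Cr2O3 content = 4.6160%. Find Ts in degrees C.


Formula: Ts = 80 + k * Cr2O3
Substituting: Ts = 80 + 9.0760 * 4.6160
Result: 121.8948 C


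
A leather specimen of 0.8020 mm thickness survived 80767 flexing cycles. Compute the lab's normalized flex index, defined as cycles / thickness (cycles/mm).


Formula: Index = cycles / thickness
Substituting: Index = 80767 / 0.8020
Result: 100706.9825 cycles/mm


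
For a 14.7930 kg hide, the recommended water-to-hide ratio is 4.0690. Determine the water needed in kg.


Formula: Water = hide_weight * ratio
Substituting: Water = 14.7930 * 4.0690
Result: 60.1927 kg


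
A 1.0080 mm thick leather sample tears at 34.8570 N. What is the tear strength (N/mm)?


Formula: Tear strength = force / thickness
Substituting: Tear strength = 34.8570 / 1.0080
Result: 34.5804 N/mm


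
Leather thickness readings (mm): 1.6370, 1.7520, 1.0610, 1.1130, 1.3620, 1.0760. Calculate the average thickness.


Formula: Average = sum / n
Substituting: Average = 8.0010 / 6
Result: 1.3335 mm


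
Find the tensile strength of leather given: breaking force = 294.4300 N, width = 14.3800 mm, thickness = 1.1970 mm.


Formula: TS = force / (width * thickness)
Substituting: TS = 294.4300 / (14.3800 * 1.1970)
Result: 17.1052 N/mm^2


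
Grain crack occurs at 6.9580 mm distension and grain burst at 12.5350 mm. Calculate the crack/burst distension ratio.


Formula: Ratio = crack / burst
Substituting: Ratio = 6.9580 / 12.5350
Result: 0.5551


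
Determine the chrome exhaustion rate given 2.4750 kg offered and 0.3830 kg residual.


Formula: Uptake = (offered - residual) / offered * 100
Substituting: Uptake = (2.4750 - 0.3830) / 2.4750 * 100
Result: 84.5253 %


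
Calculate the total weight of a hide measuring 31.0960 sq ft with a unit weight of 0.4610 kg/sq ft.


Formula: Weight = area * weight_per_sqft
Substituting: Weight = 31.0960 * 0.4610
Result: 14.3353 kg


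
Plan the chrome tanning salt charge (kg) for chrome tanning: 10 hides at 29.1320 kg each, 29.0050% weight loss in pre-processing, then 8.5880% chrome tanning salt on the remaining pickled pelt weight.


Total_raw = N * avg_wt = 10 * 29.1320 = 291.3200 kg
Substrate = Total_raw * (1 - loss/100) = 291.3200 * (1 - 29.0050/100) = 206.8226 kg
Chrome = Substrate * pct / 100 = 206.8226 * 8.5880 / 100 = 17.7619 kg


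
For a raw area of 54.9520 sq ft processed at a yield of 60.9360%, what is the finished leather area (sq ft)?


Formula: finished = raw * yield / 100
Substituting: finished = 54.9520 * 60.9360 / 100
Result: 33.4856 sq ft


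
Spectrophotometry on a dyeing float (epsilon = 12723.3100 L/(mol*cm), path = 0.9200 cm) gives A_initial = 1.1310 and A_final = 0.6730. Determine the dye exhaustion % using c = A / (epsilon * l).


c_initial = A_i / (epsilon * l) = 1.1310 / (12723.3100 * 0.9200) = 9.6622e-05 mol/L
c_final = A_f / (epsilon * l) = 0.6730 / (12723.3100 * 0.9200) = 5.7495e-05 mol/L
Exhaustion = (c_initial - c_final) / c_initial * 100 = (9.6622e-05 - 5.7495e-05) / 9.6622e-05 * 100 = 40.4951 %


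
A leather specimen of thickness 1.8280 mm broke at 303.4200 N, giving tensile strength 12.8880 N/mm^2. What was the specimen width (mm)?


Formula: w = F / (TS * t)
Substituting: w = 303.4200 / (12.8880 * 1.8280)
Result: 12.8790 mm


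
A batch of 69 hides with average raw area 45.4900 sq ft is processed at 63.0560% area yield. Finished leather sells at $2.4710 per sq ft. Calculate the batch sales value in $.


Raw_total = N * avg_area = 69 * 45.4900 = 3138.8100 sq ft
Finished = Raw_total * yield / 100 = 3138.8100 * 63.0560 / 100 = 1979.2080 sq ft
Value = Finished * price = 1979.2080 * 2.4710 = 4890.6231 $


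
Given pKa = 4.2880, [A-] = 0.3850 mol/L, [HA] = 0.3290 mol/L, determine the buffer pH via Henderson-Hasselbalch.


ratio = [A-] / [HA] = 0.3850 / 0.3290 = 1.1702
log10(ratio) = 0.0682648
pH = pKa + log10(ratio) = 4.2880 + 0.0682648 = 4.3563


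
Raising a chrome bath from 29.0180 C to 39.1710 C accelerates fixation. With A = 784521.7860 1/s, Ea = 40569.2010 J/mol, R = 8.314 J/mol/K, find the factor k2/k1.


T1 = 29.0180 + 273.15 = 302.1680 K; T2 = 39.1710 + 273.15 = 312.3210 K
k1 = A * exp(-Ea/(R*T1)) = 784521.7860 * exp(-40569.2010/(8.314*302.1680)) = 0.0760864 1/s
k2 = A * exp(-Ea/(R*T2)) = 784521.7860 * exp(-40569.2010/(8.314*312.3210)) = 0.1286 1/s
k2/k1 = 0.1286 / 0.0760864 = 1.6904


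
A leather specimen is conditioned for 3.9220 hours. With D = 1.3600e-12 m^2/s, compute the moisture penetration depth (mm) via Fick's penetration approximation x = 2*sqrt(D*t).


t = 3.9220 hr * 3600 = 14119.2000 s
D * t = 1.3600e-12 * 14119.2000 = 1.9202e-08
x = 2 * sqrt(D*t) = 2 * sqrt(1.9202e-08) = 2.7714e-04 m = 0.2771 mm


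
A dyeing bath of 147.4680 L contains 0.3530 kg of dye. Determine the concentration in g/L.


Formula: Conc = dye_mass(kg) / volume(L) * 1000
Substituting: Conc = 0.3530 / 147.4680 * 1000
Result: 2.3937 g/L


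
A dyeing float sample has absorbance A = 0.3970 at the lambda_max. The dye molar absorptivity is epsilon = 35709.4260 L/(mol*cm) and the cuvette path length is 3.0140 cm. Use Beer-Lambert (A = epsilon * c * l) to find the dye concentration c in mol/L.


Formula: c = A / (epsilon * l)
Substituting: c = 0.3970 / (35709.4260 * 3.0140)
Result: 3.6886e-06 mol/L


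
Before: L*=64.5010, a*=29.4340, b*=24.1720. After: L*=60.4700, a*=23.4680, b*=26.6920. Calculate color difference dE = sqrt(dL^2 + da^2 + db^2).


dL = -4.0310, da = -5.9660, db = 2.5200
dE = sqrt((-4.0310)^2 + (-5.9660)^2 + 2.5200^2) = 7.6284


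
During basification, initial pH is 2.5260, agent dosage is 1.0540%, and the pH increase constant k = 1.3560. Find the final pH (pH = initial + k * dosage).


Formula: pH_final = pH_initial + k * base_pct
Substituting: pH_final = 2.5260 + 1.3560 * 1.0540
Result: 3.9552


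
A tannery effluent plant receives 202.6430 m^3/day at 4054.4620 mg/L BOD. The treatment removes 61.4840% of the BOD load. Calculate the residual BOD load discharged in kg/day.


Load_in = volume * conc / 1000 = 202.6430 * 4054.4620 / 1000 = 821.6083 kg/day
Removed = Load_in * eff / 100 = 821.6083 * 61.4840 / 100 = 505.1577 kg/day
Load_out = Load_in - Removed = 821.6083 - 505.1577 = 316.4507 kg/day


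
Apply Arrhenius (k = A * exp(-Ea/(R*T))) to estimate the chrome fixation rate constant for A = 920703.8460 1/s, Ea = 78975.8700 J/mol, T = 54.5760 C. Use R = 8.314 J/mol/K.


T_K = T_C + 273.15 = 54.5760 + 273.15 = 327.7260 K
exponent = -Ea / (R * T_K) = -78975.8700 / (8.314 * 327.7260) = -28.9850
k = A * exp(exponent) = 920703.8460 * exp(-28.9850) = 2.3773e-07 1/s


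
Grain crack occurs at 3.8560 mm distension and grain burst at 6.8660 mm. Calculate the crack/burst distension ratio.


Formula: Ratio = crack / burst
Substituting: Ratio = 3.8560 / 6.8660
Result: 0.5616


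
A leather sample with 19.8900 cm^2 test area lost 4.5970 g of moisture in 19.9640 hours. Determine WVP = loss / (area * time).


Formula: WVP = loss / (area * time)
Substituting: WVP = 4.5970 / (19.8900 * 19.9640)
Result: 0.0115769 g/(cm^2*hr)


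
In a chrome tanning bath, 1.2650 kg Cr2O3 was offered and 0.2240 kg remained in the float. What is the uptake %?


Formula: Uptake = (offered - residual) / offered * 100
Substituting: Uptake = (1.2650 - 0.2240) / 1.2650 * 100
Result: 82.2925 %


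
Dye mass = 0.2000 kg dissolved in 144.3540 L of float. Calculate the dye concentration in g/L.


Formula: Conc = dye_mass(kg) / volume(L) * 1000
Substituting: Conc = 0.2000 / 144.3540 * 1000
Result: 1.3855 g/L


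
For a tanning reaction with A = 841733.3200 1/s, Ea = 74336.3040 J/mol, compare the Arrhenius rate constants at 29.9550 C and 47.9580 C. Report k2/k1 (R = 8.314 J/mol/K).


T1 = 29.9550 + 273.15 = 303.1050 K; T2 = 47.9580 + 273.15 = 321.1080 K
k1 = A * exp(-Ea/(R*T1)) = 841733.3200 * exp(-74336.3040/(8.314*303.1050)) = 1.3008e-07 1/s
k2 = A * exp(-Ea/(R*T2)) = 841733.3200 * exp(-74336.3040/(8.314*321.1080)) = 6.7991e-07 1/s
k2/k1 = 6.7991e-07 / 1.3008e-07 = 5.2270


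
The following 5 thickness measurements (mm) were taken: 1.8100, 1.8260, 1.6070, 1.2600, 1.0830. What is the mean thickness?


Formula: Average = sum / n
Substituting: Average = 7.5860 / 5
Result: 1.5172 mm


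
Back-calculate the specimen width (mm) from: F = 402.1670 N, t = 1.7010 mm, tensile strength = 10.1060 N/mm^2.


Formula: w = F / (TS * t)
Substituting: w = 402.1670 / (10.1060 * 1.7010)
Result: 23.3950 mm


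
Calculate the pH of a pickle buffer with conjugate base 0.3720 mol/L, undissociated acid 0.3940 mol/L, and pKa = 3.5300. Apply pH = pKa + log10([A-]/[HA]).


ratio = [A-] / [HA] = 0.3720 / 0.3940 = 0.9442
log10(ratio) = -0.0249533
pH = pKa + log10(ratio) = 3.5300 - 0.0249533 = 3.5050


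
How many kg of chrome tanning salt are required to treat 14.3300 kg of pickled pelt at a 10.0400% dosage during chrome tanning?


Formula: Chrome = substrate * pct / 100
Substituting: Chrome = 14.3300 * 10.0400 / 100
Result: 1.4387 kg


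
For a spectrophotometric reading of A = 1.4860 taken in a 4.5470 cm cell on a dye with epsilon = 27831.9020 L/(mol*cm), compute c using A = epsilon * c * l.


Formula: c = A / (epsilon * l)
Substituting: c = 1.4860 / (27831.9020 * 4.5470)
Result: 1.1742e-05 mol/L


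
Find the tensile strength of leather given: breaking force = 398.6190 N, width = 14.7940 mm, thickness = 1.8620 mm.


Formula: TS = force / (width * thickness)
Substituting: TS = 398.6190 / (14.7940 * 1.8620)
Result: 14.4708 N/mm^2


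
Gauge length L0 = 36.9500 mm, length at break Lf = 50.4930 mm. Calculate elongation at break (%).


Formula: Elongation = (Lf - L0) / L0 * 100
Substituting: Elongation = (50.4930 - 36.9500) / 36.9500 * 100
Result: 36.6522 %


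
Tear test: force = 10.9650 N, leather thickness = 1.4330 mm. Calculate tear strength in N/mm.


Formula: Tear strength = force / thickness
Substituting: Tear strength = 10.9650 / 1.4330
Result: 7.6518 N/mm


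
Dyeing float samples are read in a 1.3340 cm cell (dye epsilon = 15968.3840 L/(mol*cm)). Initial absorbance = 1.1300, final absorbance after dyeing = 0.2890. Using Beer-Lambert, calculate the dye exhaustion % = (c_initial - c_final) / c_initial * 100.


c_initial = A_i / (epsilon * l) = 1.1300 / (15968.3840 * 1.3340) = 5.3047e-05 mol/L
c_final = A_f / (epsilon * l) = 0.2890 / (15968.3840 * 1.3340) = 1.3567e-05 mol/L
Exhaustion = (c_initial - c_final) / c_initial * 100 = (5.3047e-05 - 1.3567e-05) / 5.3047e-05 * 100 = 74.4248 %


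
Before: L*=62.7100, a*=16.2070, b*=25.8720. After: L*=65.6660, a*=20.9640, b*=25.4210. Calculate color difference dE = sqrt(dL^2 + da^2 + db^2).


dL = 2.9560, da = 4.7570, db = -0.4510
dE = sqrt(2.9560^2 + 4.7570^2 + (-0.4510)^2) = 5.6188


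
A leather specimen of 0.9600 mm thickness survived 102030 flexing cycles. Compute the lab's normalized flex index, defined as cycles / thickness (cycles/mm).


Formula: Index = cycles / thickness
Substituting: Index = 102030 / 0.9600
Result: 106281.2500 cycles/mm


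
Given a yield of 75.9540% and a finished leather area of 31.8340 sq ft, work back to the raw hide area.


Formula: raw = finished * 100 / yield
Substituting: raw = 31.8340 * 100 / 75.9540
Result: 41.9122 sq ft


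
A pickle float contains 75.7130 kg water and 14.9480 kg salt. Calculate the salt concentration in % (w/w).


Formula: Conc = salt / (water + salt) * 100
Substituting: Conc = 14.9480 / (75.7130 + 14.9480) * 100
Result: 16.4878 %


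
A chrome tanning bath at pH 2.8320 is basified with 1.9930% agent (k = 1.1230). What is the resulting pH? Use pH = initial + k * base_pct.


Formula: pH_final = pH_initial + k * base_pct
Substituting: pH_final = 2.8320 + 1.1230 * 1.9930
Result: 5.0701


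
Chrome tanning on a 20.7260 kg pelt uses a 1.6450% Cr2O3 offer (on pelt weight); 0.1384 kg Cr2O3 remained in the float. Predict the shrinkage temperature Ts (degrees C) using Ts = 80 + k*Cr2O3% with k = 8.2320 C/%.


Offered = pelt * offer_pct / 100 = 20.7260 * 1.6450 / 100 = 0.3409 kg
Uptake = offered - residual = 0.3409 - 0.1384 = 0.2025 kg
Cr2O3% on pelt = uptake / pelt * 100 = 0.2025 / 20.7260 * 100 = 0.9772 %
Ts = 80 + k * Cr2O3% = 80 + 8.2320 * 0.9772 = 88.0446 C


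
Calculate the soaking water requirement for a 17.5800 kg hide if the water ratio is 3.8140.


Formula: Water = hide_weight * ratio
Substituting: Water = 17.5800 * 3.8140
Result: 67.0501 kg


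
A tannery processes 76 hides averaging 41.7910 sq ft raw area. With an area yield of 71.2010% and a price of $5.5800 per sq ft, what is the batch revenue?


Raw_total = N * avg_area = 76 * 41.7910 = 3176.1160 sq ft
Finished = Raw_total * yield / 100 = 3176.1160 * 71.2010 / 100 = 2261.4264 sq ft
Value = Finished * price = 2261.4264 * 5.5800 = 12618.7591 $


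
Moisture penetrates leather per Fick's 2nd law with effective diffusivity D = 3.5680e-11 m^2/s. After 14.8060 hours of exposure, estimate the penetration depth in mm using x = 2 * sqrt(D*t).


t = 14.8060 hr * 3600 = 53301.6000 s
D * t = 3.5680e-11 * 53301.6000 = 1.9018e-06
x = 2 * sqrt(D*t) = 2 * sqrt(1.9018e-06) = 0.00275812 m = 2.7581 mm


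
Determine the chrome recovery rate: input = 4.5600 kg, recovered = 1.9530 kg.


Formula: Recovery = recovered / input * 100
Substituting: Recovery = 1.9530 / 4.5600 * 100
Result: 42.8289 %


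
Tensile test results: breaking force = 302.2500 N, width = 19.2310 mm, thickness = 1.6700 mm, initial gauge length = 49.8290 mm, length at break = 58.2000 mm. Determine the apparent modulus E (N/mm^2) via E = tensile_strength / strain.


TS = F / (w * t) = 302.2500 / (19.2310 * 1.6700) = 9.4113 N/mm^2
strain = (Lf - L0) / L0 = (58.2000 - 49.8290) / 49.8290 = 0.1680
E = TS / strain = 9.4113 / 0.1680 = 56.0213 N/mm^2


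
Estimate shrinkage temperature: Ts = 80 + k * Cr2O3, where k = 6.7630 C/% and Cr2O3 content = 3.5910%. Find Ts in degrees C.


Formula: Ts = 80 + k * Cr2O3
Substituting: Ts = 80 + 6.7630 * 3.5910
Result: 104.2859 C


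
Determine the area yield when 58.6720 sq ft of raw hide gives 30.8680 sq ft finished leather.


Formula: Yield = finished / raw * 100
Substituting: Yield = 30.8680 / 58.6720 * 100
Result: 52.6111 %


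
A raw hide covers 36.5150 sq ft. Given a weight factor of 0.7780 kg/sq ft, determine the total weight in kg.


Formula: Weight = area * weight_per_sqft
Substituting: Weight = 36.5150 * 0.7780
Result: 28.4087 kg


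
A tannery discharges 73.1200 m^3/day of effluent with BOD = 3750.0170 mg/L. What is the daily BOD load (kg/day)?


Formula: BOD_load = volume * conc / 1000
Substituting: BOD_load = 73.1200 * 3750.0170 / 1000
Result: 274.2012 kg/day


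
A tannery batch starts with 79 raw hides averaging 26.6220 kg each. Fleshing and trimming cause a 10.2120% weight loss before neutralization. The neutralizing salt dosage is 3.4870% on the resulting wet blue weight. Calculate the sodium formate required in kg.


Total_raw = N * avg_wt = 79 * 26.6220 = 2103.1380 kg
Substrate = Total_raw * (1 - loss/100) = 2103.1380 * (1 - 10.2120/100) = 1888.3655 kg
Neutralizer = Substrate * pct / 100 = 1888.3655 * 3.4870 / 100 = 65.8473 kg


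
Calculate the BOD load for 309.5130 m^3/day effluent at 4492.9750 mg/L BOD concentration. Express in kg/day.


Formula: BOD_load = volume * conc / 1000
Substituting: BOD_load = 309.5130 * 4492.9750 / 1000
Result: 1390.6342 kg/day


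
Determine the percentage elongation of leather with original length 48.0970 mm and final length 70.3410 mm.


Formula: Elongation = (Lf - L0) / L0 * 100
Substituting: Elongation = (70.3410 - 48.0970) / 48.0970 * 100
Result: 46.2482 %


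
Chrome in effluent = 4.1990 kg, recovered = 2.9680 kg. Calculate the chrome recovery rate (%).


Formula: Recovery = recovered / input * 100
Substituting: Recovery = 2.9680 / 4.1990 * 100
Result: 70.6835 %


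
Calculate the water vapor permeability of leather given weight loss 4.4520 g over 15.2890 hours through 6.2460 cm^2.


Formula: WVP = loss / (area * time)
Substituting: WVP = 4.4520 / (6.2460 * 15.2890)
Result: 0.0466202 g/(cm^2*hr)


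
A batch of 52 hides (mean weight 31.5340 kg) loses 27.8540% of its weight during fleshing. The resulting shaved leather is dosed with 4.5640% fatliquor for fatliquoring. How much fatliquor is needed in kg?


Total_raw = N * avg_wt = 52 * 31.5340 = 1639.7680 kg
Substrate = Total_raw * (1 - loss/100) = 1639.7680 * (1 - 27.8540/100) = 1183.0270 kg
Fat = Substrate * pct / 100 = 1183.0270 * 4.5640 / 100 = 53.9934 kg


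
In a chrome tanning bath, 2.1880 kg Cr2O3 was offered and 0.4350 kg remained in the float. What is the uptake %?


Formula: Uptake = (offered - residual) / offered * 100
Substituting: Uptake = (2.1880 - 0.4350) / 2.1880 * 100
Result: 80.1188 %


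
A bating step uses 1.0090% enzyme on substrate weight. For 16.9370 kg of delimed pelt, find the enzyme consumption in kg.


Formula: Enzyme = substrate * pct / 100
Substituting: Enzyme = 16.9370 * 1.0090 / 100
Result: 0.1709 kg


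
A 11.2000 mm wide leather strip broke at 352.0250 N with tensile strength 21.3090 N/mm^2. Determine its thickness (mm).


Formula: t = F / (TS * w)
Substituting: t = 352.0250 / (21.3090 * 11.2000)
Result: 1.4750 mm


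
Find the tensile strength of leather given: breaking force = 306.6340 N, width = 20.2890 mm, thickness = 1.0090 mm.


Formula: TS = force / (width * thickness)
Substituting: TS = 306.6340 / (20.2890 * 1.0090)
Result: 14.9785 N/mm^2


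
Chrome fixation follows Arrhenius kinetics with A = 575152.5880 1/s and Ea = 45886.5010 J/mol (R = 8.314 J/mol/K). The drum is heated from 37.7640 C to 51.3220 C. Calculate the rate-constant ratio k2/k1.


T1 = 37.7640 + 273.15 = 310.9140 K; T2 = 51.3220 + 273.15 = 324.4720 K
k1 = A * exp(-Ea/(R*T1)) = 575152.5880 * exp(-45886.5010/(8.314*310.9140)) = 0.0112308 1/s
k2 = A * exp(-Ea/(R*T2)) = 575152.5880 * exp(-45886.5010/(8.314*324.4720)) = 0.0235801 1/s
k2/k1 = 0.0235801 / 0.0112308 = 2.0996


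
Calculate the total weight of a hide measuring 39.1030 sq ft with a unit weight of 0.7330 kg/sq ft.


Formula: Weight = area * weight_per_sqft
Substituting: Weight = 39.1030 * 0.7330
Result: 28.6625 kg


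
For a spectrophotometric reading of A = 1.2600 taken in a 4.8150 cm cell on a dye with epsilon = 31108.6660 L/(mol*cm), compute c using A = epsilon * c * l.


Formula: c = A / (epsilon * l)
Substituting: c = 1.2600 / (31108.6660 * 4.8150)
Result: 8.4119e-06 mol/L


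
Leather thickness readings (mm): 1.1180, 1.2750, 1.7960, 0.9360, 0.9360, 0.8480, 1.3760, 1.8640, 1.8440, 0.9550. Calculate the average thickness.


Formula: Average = sum / n
Substituting: Average = 12.9480 / 10
Result: 1.2948 mm


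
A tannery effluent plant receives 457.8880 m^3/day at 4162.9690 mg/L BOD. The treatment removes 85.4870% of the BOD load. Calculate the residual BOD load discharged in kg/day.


Load_in = volume * conc / 1000 = 457.8880 * 4162.9690 / 1000 = 1906.1735 kg/day
Removed = Load_in * eff / 100 = 1906.1735 * 85.4870 / 100 = 1629.5306 kg/day
Load_out = Load_in - Removed = 1906.1735 - 1629.5306 = 276.6430 kg/day


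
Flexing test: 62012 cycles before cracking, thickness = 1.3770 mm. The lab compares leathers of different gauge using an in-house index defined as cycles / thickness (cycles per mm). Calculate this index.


Formula: Index = cycles / thickness
Substituting: Index = 62012 / 1.3770
Result: 45034.1322 cycles/mm


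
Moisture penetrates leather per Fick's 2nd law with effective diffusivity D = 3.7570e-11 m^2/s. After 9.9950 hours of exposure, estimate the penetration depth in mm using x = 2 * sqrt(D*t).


t = 9.9950 hr * 3600 = 35982.0000 s
D * t = 3.7570e-11 * 35982.0000 = 1.3518e-06
x = 2 * sqrt(D*t) = 2 * sqrt(1.3518e-06) = 0.00232538 m = 2.3254 mm


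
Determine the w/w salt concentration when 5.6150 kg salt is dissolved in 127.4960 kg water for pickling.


Formula: Conc = salt / (water + salt) * 100
Substituting: Conc = 5.6150 / (127.4960 + 5.6150) * 100
Result: 4.2183 %


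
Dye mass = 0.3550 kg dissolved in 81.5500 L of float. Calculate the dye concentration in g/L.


Formula: Conc = dye_mass(kg) / volume(L) * 1000
Substituting: Conc = 0.3550 / 81.5500 * 1000
Result: 4.3532 g/L


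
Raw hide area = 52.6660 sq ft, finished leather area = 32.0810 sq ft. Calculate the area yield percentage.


Formula: Yield = finished / raw * 100
Substituting: Yield = 32.0810 / 52.6660 * 100
Result: 60.9141 %


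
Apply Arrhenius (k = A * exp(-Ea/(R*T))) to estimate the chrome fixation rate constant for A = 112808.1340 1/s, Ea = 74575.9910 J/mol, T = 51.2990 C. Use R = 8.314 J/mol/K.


T_K = T_C + 273.15 = 51.2990 + 273.15 = 324.4490 K
exponent = -Ea / (R * T_K) = -74575.9910 / (8.314 * 324.4490) = -27.6467
k = A * exp(exponent) = 112808.1340 * exp(-27.6467) = 1.1106e-07 1/s


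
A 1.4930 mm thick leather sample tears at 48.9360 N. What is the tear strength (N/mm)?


Formula: Tear strength = force / thickness
Substituting: Tear strength = 48.9360 / 1.4930
Result: 32.7770 N/mm


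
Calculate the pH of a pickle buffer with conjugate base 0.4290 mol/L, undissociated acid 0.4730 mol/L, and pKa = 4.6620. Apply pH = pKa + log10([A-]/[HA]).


ratio = [A-] / [HA] = 0.4290 / 0.4730 = 0.9070
log10(ratio) = -0.0424038
pH = pKa + log10(ratio) = 4.6620 - 0.0424038 = 4.6196


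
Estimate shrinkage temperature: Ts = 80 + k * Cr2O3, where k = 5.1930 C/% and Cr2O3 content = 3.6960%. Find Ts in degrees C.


Formula: Ts = 80 + k * Cr2O3
Substituting: Ts = 80 + 5.1930 * 3.6960
Result: 99.1933 C


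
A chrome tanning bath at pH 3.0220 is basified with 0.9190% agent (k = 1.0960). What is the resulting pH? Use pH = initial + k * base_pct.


Formula: pH_final = pH_initial + k * base_pct
Substituting: pH_final = 3.0220 + 1.0960 * 0.9190
Result: 4.0292


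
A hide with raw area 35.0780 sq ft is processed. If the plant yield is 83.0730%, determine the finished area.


Formula: finished = raw * yield / 100
Substituting: finished = 35.0780 * 83.0730 / 100
Result: 29.1403 sq ft


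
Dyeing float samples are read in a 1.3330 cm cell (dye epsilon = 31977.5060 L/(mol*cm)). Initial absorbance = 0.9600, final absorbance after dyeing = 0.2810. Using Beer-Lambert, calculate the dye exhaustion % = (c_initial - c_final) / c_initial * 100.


c_initial = A_i / (epsilon * l) = 0.9600 / (31977.5060 * 1.3330) = 2.2521e-05 mol/L
c_final = A_f / (epsilon * l) = 0.2810 / (31977.5060 * 1.3330) = 6.5922e-06 mol/L
Exhaustion = (c_initial - c_final) / c_initial * 100 = (2.2521e-05 - 6.5922e-06) / 2.2521e-05 * 100 = 70.7292 %


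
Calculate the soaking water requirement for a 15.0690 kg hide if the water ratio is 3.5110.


Formula: Water = hide_weight * ratio
Substituting: Water = 15.0690 * 3.5110
Result: 52.9073 kg


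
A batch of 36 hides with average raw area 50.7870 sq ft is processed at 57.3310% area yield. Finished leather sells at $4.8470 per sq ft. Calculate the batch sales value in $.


Raw_total = N * avg_area = 36 * 50.7870 = 1828.3320 sq ft
Finished = Raw_total * yield / 100 = 1828.3320 * 57.3310 / 100 = 1048.2010 sq ft
Value = Finished * price = 1048.2010 * 4.8470 = 5080.6303 $


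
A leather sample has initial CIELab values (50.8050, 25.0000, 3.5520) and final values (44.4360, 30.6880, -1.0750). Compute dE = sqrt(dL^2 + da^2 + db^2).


dL = -6.3690, da = 5.6880, db = -4.6270
dE = sqrt((-6.3690)^2 + 5.6880^2 + (-4.6270)^2) = 9.7122


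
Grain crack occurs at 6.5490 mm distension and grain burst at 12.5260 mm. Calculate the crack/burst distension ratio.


Formula: Ratio = crack / burst
Substituting: Ratio = 6.5490 / 12.5260
Result: 0.5228


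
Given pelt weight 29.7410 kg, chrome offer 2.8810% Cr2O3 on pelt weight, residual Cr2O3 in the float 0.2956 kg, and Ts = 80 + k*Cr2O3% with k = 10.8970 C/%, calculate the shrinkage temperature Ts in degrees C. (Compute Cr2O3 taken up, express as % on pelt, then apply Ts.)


Offered = pelt * offer_pct / 100 = 29.7410 * 2.8810 / 100 = 0.8568 kg
Uptake = offered - residual = 0.8568 - 0.2956 = 0.5612 kg
Cr2O3% on pelt = uptake / pelt * 100 = 0.5612 / 29.7410 * 100 = 1.8871 %
Ts = 80 + k * Cr2O3% = 80 + 10.8970 * 1.8871 = 100.5636 C


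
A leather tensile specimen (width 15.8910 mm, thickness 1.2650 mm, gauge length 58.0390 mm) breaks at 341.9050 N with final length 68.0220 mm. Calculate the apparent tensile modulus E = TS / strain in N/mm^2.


TS = F / (w * t) = 341.9050 / (15.8910 * 1.2650) = 17.0084 N/mm^2
strain = (Lf - L0) / L0 = (68.0220 - 58.0390) / 58.0390 = 0.1720
E = TS / strain = 17.0084 / 0.1720 = 98.8832 N/mm^2
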